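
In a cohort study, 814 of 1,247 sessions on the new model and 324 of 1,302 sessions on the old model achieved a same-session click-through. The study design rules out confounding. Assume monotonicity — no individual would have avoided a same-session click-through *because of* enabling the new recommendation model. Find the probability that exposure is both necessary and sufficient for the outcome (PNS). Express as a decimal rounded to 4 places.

PNS ≈ 0.4039

p₁ = P(outcome | exposed) = 814/1247 = 0.65277
p₀ = P(outcome | unexposed) = 324/1302 = 0.24885
Under exogeneity and monotonicity, PNS = p₁ − p₀.
PNS = 0.65277 − 0.24885 = 0.40392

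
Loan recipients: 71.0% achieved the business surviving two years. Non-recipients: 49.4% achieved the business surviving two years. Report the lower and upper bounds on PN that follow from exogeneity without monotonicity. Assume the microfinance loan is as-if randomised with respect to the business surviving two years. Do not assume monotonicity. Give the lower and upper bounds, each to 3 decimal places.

0.304 ≤ PN ≤ 0.713

p₁ = 0.71, p₀ = 0.494.
Under exogeneity alone the bounds on PN are max{0,(p₁−p₀)/p₁} ≤ PN ≤ min{1,(1−p₀)/p₁}.
  lower = (p₁ − p₀)/p₁ = 0.216 / 0.71 ≈ 0.3042
  upper = min{1, (1 − p₀)/p₁} = 0.506 / 0.71 ≈ 0.7127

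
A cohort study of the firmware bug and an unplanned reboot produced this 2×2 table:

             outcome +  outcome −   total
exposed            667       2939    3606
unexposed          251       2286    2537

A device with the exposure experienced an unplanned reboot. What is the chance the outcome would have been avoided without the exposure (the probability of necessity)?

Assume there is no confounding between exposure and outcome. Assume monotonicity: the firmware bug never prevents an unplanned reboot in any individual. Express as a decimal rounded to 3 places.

PN ≈ 0.465

p₁ = P(outcome | exposed) = 667/3606 = 0.18497
p₀ = P(outcome | unexposed) = 251/2537 = 0.098936
Under exogeneity and monotonicity, PN = (p₁ − p₀)/p₁.
PN = (0.18497 − 0.098936) / 0.18497 ≈ 0.4651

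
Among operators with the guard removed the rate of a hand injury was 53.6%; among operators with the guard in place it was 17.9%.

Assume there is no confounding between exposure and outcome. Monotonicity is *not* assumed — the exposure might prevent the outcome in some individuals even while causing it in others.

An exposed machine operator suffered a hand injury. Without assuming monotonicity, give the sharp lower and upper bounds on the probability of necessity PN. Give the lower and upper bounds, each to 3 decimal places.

0.666 ≤ PN ≤ 1.000

p₁ = 0.536, p₀ = 0.179.
Under exogeneity alone the bounds on PN are max{0,(p₁−p₀)/p₁} ≤ PN ≤ min{1,(1−p₀)/p₁}.
  lower = (p₁ − p₀)/p₁ = 0.357 / 0.536 ≈ 0.6660
  upper = min{1, (1 − p₀)/p₁} = 0.821 / 0.536 ≈ 1.5317 → capped at 1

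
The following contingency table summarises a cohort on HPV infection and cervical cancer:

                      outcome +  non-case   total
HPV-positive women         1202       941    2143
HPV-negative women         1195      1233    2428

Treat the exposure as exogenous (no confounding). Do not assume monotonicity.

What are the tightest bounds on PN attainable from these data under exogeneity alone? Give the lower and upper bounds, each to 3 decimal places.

p₁ = P(outcome | exposed) = 1202/2143 = 0.5609
p₀ = P(outcome | unexposed) = 1195/2428 = 0.49217
Under exogeneity alone the bounds on PN are max{0,(p₁−p₀)/p₁} ≤ PN ≤ min{1,(1−p₀)/p₁}.
  lower = (p₁ − p₀)/p₁ = 0.068721 / 0.5609 ≈ 0.1225
  upper = min{1, (1 − p₀)/p₁} = 0.50783 / 0.5609 ≈ 0.9054

0.123 ≤ PN ≤ 0.905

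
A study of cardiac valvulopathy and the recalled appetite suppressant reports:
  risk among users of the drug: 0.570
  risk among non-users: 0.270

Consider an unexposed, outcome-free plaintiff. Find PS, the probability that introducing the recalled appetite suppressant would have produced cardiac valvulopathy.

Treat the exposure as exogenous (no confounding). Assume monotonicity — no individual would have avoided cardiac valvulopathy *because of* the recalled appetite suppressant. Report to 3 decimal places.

Let p₁ = 0.57, p₀ = 0.27.
Under exogeneity and monotonicity, PS = (p₁ − p₀) / (1 − p₀).
PS = (0.57 − 0.27) / (1 − 0.27) = 0.3 / 0.73 ≈ 0.4110

PS ≈ 0.411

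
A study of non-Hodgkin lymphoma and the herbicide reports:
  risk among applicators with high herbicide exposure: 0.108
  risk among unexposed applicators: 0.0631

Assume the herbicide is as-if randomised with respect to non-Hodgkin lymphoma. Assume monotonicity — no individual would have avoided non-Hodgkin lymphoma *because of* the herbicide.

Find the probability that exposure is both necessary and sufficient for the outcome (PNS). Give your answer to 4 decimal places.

PNS ≈ 0.0449

Let p₁ = 0.108, p₀ = 0.0631.
Under exogeneity and monotonicity, PNS = p₁ − p₀.
PNS = 0.108 − 0.0631 = 0.0449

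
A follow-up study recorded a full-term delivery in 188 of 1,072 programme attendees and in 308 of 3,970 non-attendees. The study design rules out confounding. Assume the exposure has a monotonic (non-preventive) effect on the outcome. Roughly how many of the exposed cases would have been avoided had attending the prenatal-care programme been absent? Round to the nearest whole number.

about 105 cases

p₁ = P(outcome | exposed) = 188/1072 = 0.17537
p₀ = P(outcome | unexposed) = 308/3970 = 0.077582
PN = (p₁ − p₀)/p₁ = (0.17537 − 0.077582) / 0.17537 ≈ 0.55762.
Attributable cases ≈ PN × (exposed cases) = 0.55762 × 188 ≈ 104.83.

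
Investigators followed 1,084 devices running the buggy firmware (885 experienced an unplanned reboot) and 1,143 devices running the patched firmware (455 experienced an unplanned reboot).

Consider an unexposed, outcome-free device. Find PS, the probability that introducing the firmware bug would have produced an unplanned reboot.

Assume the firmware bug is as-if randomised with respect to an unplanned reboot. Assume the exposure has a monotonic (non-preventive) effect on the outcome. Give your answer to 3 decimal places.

PS ≈ 0.695

p₁ = P(outcome | exposed) = 885/1084 = 0.81642
p₀ = P(outcome | unexposed) = 455/1143 = 0.39808
Under exogeneity and monotonicity, PS = (p₁ − p₀) / (1 − p₀).
PS = (0.81642 − 0.39808) / (1 − 0.39808) = 0.41835 / 0.60192 ≈ 0.6950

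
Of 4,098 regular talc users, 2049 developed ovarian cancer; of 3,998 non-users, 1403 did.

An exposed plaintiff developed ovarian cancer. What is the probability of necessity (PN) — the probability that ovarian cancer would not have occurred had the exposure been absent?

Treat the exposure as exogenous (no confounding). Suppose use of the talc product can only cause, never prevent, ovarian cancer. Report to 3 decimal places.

PN ≈ 0.298

p₁ = P(outcome | exposed) = 2049/4098 = 0.5
p₀ = P(outcome | unexposed) = 1403/3998 = 0.35093
Under exogeneity and monotonicity, PN = (p₁ − p₀) / p₁.
PN = (0.5 − 0.35093) / 0.5 = 0.14907 / 0.5 ≈ 0.2981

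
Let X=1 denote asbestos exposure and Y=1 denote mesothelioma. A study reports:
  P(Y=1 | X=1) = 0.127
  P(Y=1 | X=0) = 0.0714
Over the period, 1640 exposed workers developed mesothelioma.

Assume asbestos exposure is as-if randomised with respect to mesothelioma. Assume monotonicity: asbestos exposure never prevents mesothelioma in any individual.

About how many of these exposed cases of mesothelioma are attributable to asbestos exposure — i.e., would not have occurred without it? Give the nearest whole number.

about 718 cases

Let p₁ = 0.127, p₀ = 0.0714.
PN = (p₁ − p₀)/p₁ = (0.127 − 0.0714) / 0.127 ≈ 0.43780.
Attributable cases ≈ PN × (exposed cases) = 0.43780 × 1640 ≈ 717.98.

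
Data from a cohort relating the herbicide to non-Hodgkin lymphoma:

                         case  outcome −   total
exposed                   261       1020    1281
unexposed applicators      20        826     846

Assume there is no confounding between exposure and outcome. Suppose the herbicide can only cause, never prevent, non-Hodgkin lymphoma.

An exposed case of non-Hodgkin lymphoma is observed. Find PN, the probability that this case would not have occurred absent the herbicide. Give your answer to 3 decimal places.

p₁ = P(outcome | exposed) = 261/1281 = 0.20375
p₀ = P(outcome | unexposed) = 20/846 = 0.023641
Under exogeneity and monotonicity, PN = (p₁ − p₀) / p₁.
PN = (0.20375 − 0.023641) / 0.20375 = 0.18011 / 0.20375 ≈ 0.8840

PN ≈ 0.884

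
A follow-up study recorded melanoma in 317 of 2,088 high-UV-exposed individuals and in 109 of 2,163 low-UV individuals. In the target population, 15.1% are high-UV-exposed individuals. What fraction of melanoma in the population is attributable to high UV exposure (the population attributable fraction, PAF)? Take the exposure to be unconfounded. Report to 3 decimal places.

PAF ≈ 0.233

p₁ = P(outcome | exposed) = 317/2088 = 0.15182
p₀ = P(outcome | unexposed) = 109/2163 = 0.050393
Overall risk P(Y=1) = π·p₁ + (1−π)·p₀ = 0.151×0.15182 + 0.849×0.050393 = 0.065708.
Under exogeneity, PAF = [P(Y=1) − p₀] / P(Y=1).
PAF = (0.065708 − 0.050393) / 0.065708 ≈ 0.2331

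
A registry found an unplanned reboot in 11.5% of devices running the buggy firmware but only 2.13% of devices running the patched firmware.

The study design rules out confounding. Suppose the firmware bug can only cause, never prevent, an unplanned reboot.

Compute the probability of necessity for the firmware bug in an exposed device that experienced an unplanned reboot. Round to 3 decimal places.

p₁ = 0.115, p₀ = 0.0213.
Under exogeneity and monotonicity, PN = (p₁ − p₀) / p₁.
PN = (0.115 − 0.0213) / 0.115 = 0.0937 / 0.115 ≈ 0.8148

PN ≈ 0.815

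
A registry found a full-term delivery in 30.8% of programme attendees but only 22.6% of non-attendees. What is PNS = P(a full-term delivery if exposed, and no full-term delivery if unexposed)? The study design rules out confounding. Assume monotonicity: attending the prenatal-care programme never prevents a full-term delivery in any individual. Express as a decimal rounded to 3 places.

PNS ≈ 0.082

p₁ = 0.308, p₀ = 0.226.
Under exogeneity and monotonicity, PNS = p₁ − p₀.
PNS = 0.308 − 0.226 = 0.082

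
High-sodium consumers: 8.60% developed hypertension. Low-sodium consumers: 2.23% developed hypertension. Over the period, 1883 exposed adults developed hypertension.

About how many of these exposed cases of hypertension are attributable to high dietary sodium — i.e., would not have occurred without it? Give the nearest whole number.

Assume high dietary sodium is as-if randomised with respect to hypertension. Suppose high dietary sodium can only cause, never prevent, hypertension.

about 1395 cases

p₁ = 0.086, p₀ = 0.0223.
PN = (p₁ − p₀)/p₁ = (0.086 − 0.0223) / 0.086 ≈ 0.74070.
Attributable cases ≈ PN × (exposed cases) = 0.74070 × 1883 ≈ 1394.73.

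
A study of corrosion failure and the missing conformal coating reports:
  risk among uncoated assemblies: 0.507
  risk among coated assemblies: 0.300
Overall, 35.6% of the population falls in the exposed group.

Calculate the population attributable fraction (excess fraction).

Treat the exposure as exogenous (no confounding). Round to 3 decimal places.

PAF ≈ 0.197

Let p₁ = 0.507, p₀ = 0.3.
Overall risk P(Y=1) = π·p₁ + (1−π)·p₀ = 0.356×0.507 + 0.644×0.3 = 0.37369.
Under exogeneity, PAF = [P(Y=1) − p₀] / P(Y=1).
PAF = (0.37369 − 0.3) / 0.37369 ≈ 0.1972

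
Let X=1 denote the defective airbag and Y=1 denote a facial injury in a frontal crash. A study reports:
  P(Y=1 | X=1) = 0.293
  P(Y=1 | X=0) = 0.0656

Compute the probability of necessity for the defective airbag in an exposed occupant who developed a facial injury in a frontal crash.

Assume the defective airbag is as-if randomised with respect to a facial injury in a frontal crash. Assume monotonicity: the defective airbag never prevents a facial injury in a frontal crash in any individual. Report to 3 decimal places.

PN ≈ 0.776

Let p₁ = 0.293, p₀ = 0.0656.
Under exogeneity and monotonicity, PN = (p₁ − p₀) / p₁.
PN = (0.293 − 0.0656) / 0.293 = 0.2274 / 0.293 ≈ 0.7761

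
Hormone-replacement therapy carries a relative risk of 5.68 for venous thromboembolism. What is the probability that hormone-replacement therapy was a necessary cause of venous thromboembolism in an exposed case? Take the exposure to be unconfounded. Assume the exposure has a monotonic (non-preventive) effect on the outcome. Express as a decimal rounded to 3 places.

PN ≈ 0.824

Under exogeneity and monotonicity, PN = (RR − 1) / RR = 1 − 1/RR.
PN = (5.68 − 1) / 5.68 = 4.68 / 5.68 ≈ 0.8239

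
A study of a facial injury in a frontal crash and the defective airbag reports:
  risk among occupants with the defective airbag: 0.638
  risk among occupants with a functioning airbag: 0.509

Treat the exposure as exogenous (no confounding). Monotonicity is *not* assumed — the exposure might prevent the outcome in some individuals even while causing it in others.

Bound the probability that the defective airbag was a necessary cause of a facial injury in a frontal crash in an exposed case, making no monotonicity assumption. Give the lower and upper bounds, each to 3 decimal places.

Let p₁ = 0.638, p₀ = 0.509.
Under exogeneity alone the bounds on PN are max{0,(p₁−p₀)/p₁} ≤ PN ≤ min{1,(1−p₀)/p₁}.
  lower = (p₁ − p₀)/p₁ = 0.129 / 0.638 ≈ 0.2022
  upper = min{1, (1 − p₀)/p₁} = 0.491 / 0.638 ≈ 0.7696

0.202 ≤ PN ≤ 0.770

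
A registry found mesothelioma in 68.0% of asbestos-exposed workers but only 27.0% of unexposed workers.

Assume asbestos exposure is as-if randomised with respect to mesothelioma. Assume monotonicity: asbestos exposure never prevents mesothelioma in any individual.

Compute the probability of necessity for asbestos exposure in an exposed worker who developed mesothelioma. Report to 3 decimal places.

PN ≈ 0.603

p₁ = 0.68, p₀ = 0.27.
Under exogeneity and monotonicity, PN = (p₁ − p₀) / p₁.
PN = (0.68 − 0.27) / 0.68 = 0.41 / 0.68 ≈ 0.6029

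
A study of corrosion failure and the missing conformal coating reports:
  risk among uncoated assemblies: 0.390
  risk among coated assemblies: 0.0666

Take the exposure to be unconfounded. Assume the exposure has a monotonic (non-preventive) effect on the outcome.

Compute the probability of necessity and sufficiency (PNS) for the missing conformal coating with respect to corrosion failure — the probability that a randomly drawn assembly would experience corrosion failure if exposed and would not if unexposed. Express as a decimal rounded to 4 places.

PNS ≈ 0.3234

Let p₁ = 0.39, p₀ = 0.0666.
Under exogeneity and monotonicity, PNS = p₁ − p₀.
PNS = 0.39 − 0.0666 = 0.3234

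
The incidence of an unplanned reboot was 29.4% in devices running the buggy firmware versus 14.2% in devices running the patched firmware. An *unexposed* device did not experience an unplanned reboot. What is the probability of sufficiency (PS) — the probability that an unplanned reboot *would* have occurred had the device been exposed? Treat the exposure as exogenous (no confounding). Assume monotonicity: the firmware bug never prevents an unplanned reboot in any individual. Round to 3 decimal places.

p₁ = 0.294, p₀ = 0.142.
Under exogeneity and monotonicity, PS = (p₁ − p₀) / (1 − p₀).
PS = (0.294 − 0.142) / (1 − 0.142) = 0.152 / 0.858 ≈ 0.1772

PS ≈ 0.177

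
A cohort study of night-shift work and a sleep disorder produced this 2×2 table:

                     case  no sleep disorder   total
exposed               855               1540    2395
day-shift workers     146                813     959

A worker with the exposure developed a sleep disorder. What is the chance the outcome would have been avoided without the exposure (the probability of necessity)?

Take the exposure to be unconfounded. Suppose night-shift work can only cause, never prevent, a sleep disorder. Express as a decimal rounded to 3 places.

PN ≈ 0.574

p₁ = P(outcome | exposed) = 855/2395 = 0.35699
p₀ = P(outcome | unexposed) = 146/959 = 0.15224
Under exogeneity and monotonicity, PN = (p₁ − p₀) / p₁.
PN = (0.35699 − 0.15224) / 0.35699 = 0.20475 / 0.35699 ≈ 0.5735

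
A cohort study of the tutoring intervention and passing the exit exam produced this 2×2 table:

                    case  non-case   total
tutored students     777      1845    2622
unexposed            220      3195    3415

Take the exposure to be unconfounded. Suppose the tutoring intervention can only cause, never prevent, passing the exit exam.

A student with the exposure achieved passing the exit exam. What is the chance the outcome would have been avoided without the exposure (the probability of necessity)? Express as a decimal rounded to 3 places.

PN ≈ 0.783

p₁ = P(outcome | exposed) = 777/2622 = 0.29634
p₀ = P(outcome | unexposed) = 220/3415 = 0.064422
Under exogeneity and monotonicity, PN = (p₁ − p₀)/p₁.
PN = (0.29634 − 0.064422) / 0.29634 ≈ 0.7826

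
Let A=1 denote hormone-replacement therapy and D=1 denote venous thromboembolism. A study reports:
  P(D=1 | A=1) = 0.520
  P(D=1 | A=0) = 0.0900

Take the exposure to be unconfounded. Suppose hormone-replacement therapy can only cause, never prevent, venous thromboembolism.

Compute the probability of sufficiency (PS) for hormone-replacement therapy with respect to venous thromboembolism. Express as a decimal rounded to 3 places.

PS ≈ 0.473

Let p₁ = 0.52, p₀ = 0.09.
Under exogeneity and monotonicity, PS = (p₁ − p₀) / (1 − p₀).
PS = (0.52 − 0.09) / (1 − 0.09) = 0.43 / 0.91 ≈ 0.4725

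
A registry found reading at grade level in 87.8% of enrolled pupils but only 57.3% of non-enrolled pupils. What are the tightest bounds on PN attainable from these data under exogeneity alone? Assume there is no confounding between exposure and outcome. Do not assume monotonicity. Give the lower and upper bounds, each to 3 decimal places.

0.347 ≤ PN ≤ 0.486

p₁ = 0.878, p₀ = 0.573.
Under exogeneity alone the bounds on PN are max{0,(p₁−p₀)/p₁} ≤ PN ≤ min{1,(1−p₀)/p₁}.
  lower = (p₁ − p₀)/p₁ = 0.305 / 0.878 ≈ 0.3474
  upper = min{1, (1 − p₀)/p₁} = 0.427 / 0.878 ≈ 0.4863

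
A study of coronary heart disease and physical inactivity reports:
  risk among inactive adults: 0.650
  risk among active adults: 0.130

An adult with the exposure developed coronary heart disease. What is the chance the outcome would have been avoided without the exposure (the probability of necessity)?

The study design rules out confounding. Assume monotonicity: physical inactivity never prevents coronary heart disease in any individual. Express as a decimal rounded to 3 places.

PN ≈ 0.800

Let p₁ = 0.65, p₀ = 0.13.
Under exogeneity and monotonicity, PN = (p₁ − p₀) / p₁.
PN = (0.65 − 0.13) / 0.65 = 0.52 / 0.65 ≈ 0.8000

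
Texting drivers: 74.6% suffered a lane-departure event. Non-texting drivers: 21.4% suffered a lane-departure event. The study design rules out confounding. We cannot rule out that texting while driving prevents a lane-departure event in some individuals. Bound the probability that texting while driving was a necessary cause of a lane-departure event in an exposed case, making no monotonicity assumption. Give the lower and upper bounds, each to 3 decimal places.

0.713 ≤ PN ≤ 1.000

p₁ = 0.746, p₀ = 0.214.
Under exogeneity alone the bounds on PN are max{0,(p₁−p₀)/p₁} ≤ PN ≤ min{1,(1−p₀)/p₁}.
  lower = (p₁ − p₀)/p₁ = 0.532 / 0.746 ≈ 0.7131
  upper = min{1, (1 − p₀)/p₁} = 0.786 / 0.746 ≈ 1.0536 → capped at 1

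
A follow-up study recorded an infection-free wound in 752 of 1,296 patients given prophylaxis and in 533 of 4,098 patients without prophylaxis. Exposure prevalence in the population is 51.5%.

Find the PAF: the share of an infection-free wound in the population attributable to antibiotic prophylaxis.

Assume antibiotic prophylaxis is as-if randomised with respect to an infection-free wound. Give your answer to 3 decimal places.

p₁ = P(outcome | exposed) = 752/1296 = 0.58025
p₀ = P(outcome | unexposed) = 533/4098 = 0.13006
Overall risk P(Y=1) = π·p₁ + (1−π)·p₀ = 0.515×0.58025 + 0.485×0.13006 = 0.36191.
Under exogeneity, PAF = [P(Y=1) − p₀] / P(Y=1).
PAF = (0.36191 − 0.13006) / 0.36191 ≈ 0.6406

PAF ≈ 0.641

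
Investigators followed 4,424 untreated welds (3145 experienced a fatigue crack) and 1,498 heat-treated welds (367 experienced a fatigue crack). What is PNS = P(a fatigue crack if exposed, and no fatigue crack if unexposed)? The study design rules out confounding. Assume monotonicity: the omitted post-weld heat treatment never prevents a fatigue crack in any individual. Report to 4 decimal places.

PNS ≈ 0.4659

p₁ = P(outcome | exposed) = 3145/4424 = 0.7109
p₀ = P(outcome | unexposed) = 367/1498 = 0.24499
Under exogeneity and monotonicity, PNS = p₁ − p₀.
PNS = 0.7109 − 0.24499 = 0.4659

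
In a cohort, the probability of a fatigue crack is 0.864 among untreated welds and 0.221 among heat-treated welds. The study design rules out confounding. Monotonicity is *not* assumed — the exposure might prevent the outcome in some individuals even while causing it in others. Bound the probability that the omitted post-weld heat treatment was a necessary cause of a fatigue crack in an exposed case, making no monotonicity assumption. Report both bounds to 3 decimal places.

0.744 ≤ PN ≤ 0.902

Let p₁ = 0.864, p₀ = 0.221.
Under exogeneity alone the bounds on PN are max{0,(p₁−p₀)/p₁} ≤ PN ≤ min{1,(1−p₀)/p₁}.
  lower = (p₁ − p₀)/p₁ = 0.643 / 0.864 ≈ 0.7442
  upper = min{1, (1 − p₀)/p₁} = 0.779 / 0.864 ≈ 0.9016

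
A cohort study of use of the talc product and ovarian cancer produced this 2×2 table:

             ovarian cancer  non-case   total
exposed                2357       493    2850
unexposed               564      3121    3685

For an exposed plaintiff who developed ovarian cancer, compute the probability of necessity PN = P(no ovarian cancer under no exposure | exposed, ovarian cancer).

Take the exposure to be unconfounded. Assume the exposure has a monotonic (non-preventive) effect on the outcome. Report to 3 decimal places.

p₁ = P(outcome | exposed) = 2357/2850 = 0.82702
p₀ = P(outcome | unexposed) = 564/3685 = 0.15305
Under exogeneity and monotonicity, PN = (p₁ − p₀) / p₁.
PN = (0.82702 − 0.15305) / 0.82702 = 0.67396 / 0.82702 ≈ 0.8149

PN ≈ 0.815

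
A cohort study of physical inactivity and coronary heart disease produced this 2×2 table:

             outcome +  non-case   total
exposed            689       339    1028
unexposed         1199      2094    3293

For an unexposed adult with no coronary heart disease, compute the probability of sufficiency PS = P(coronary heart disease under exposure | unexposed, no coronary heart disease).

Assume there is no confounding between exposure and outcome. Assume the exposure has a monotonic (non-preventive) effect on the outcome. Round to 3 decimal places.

p₁ = P(outcome | exposed) = 689/1028 = 0.67023
p₀ = P(outcome | unexposed) = 1199/3293 = 0.36411
Under exogeneity and monotonicity, PS = (p₁ − p₀)/(1 − p₀).
PS = (0.67023 − 0.36411) / 0.63589 ≈ 0.4814

PS ≈ 0.481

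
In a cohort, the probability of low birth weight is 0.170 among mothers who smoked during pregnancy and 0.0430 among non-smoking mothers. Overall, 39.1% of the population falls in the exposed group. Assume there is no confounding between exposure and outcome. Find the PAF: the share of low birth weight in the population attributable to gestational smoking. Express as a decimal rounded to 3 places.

PAF ≈ 0.536

Let p₁ = 0.17, p₀ = 0.043.
Overall risk P(Y=1) = π·p₁ + (1−π)·p₀ = 0.391×0.17 + 0.609×0.043 = 0.092657.
Under exogeneity, PAF = [P(Y=1) − p₀] / P(Y=1).
PAF = (0.092657 − 0.043) / 0.092657 ≈ 0.5359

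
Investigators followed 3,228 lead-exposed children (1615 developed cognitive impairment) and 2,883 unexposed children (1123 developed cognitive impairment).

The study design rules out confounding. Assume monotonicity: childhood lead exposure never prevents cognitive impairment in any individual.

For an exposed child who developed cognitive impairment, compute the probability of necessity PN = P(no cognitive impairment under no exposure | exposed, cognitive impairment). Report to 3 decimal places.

PN ≈ 0.221

p₁ = P(outcome | exposed) = 1615/3228 = 0.50031
p₀ = P(outcome | unexposed) = 1123/2883 = 0.38952
Under exogeneity and monotonicity, PN = (p₁ − p₀) / p₁.
PN = (0.50031 − 0.38952) / 0.50031 = 0.11078 / 0.50031 ≈ 0.2214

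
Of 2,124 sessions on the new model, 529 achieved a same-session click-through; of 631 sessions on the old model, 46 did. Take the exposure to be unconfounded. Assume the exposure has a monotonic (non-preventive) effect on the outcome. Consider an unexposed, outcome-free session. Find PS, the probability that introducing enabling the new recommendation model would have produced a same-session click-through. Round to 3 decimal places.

p₁ = P(outcome | exposed) = 529/2124 = 0.24906
p₀ = P(outcome | unexposed) = 46/631 = 0.0729
Under exogeneity and monotonicity, PS = (p₁ − p₀) / (1 − p₀).
PS = (0.24906 − 0.0729) / (1 − 0.0729) = 0.17616 / 0.9271 ≈ 0.1900

PS ≈ 0.190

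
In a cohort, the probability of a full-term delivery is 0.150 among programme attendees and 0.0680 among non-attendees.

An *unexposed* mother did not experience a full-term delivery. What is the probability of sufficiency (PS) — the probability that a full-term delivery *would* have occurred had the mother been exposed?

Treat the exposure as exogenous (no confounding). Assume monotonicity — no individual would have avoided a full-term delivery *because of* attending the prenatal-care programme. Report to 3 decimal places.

Let p₁ = 0.15, p₀ = 0.068.
Under exogeneity and monotonicity, PS = (p₁ − p₀) / (1 − p₀).
PS = (0.15 − 0.068) / (1 − 0.068) = 0.082 / 0.932 ≈ 0.0880

PS ≈ 0.088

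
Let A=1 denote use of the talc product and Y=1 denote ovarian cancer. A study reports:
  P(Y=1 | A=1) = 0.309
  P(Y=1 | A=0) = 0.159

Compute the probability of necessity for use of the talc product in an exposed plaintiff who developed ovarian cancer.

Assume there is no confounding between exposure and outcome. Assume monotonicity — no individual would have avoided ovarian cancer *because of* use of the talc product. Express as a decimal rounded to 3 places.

PN ≈ 0.485

Let p₁ = 0.309, p₀ = 0.159.
Under exogeneity and monotonicity, PN = (p₁ − p₀) / p₁.
PN = (0.309 − 0.159) / 0.309 = 0.15 / 0.309 ≈ 0.4854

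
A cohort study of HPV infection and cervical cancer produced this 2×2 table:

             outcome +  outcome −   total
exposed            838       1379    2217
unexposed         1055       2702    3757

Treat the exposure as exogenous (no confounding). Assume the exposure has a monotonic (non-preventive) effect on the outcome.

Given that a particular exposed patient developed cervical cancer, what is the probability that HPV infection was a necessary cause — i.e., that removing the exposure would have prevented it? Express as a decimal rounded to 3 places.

p₁ = P(outcome | exposed) = 838/2217 = 0.37799
p₀ = P(outcome | unexposed) = 1055/3757 = 0.28081
Under exogeneity and monotonicity, PN = (p₁ − p₀)/p₁.
PN = (0.37799 − 0.28081) / 0.37799 ≈ 0.2571

PN ≈ 0.257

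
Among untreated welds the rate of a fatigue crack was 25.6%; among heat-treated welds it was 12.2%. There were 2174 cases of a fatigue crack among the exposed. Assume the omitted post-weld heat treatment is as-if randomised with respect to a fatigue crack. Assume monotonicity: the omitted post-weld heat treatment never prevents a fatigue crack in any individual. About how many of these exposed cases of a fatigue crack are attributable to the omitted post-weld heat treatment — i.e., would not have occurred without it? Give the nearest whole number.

p₁ = 0.256, p₀ = 0.122.
PN = (p₁ − p₀)/p₁ = (0.256 − 0.122) / 0.256 ≈ 0.52344.
Attributable cases ≈ PN × (exposed cases) = 0.52344 × 2174 ≈ 1137.95.

about 1138 cases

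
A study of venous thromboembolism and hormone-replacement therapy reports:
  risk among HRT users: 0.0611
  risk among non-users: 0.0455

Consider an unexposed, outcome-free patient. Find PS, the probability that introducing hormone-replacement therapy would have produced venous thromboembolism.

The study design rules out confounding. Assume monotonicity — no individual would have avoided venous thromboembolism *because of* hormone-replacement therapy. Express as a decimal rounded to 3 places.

Let p₁ = 0.0611, p₀ = 0.0455.
Under exogeneity and monotonicity, PS = (p₁ − p₀) / (1 − p₀).
PS = (0.0611 − 0.0455) / (1 − 0.0455) = 0.0156 / 0.9545 ≈ 0.0163

PS ≈ 0.016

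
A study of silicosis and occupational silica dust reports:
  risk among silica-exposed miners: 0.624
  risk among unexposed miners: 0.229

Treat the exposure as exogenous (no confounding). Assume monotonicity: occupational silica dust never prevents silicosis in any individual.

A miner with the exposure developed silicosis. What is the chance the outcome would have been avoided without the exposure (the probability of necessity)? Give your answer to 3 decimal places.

Let p₁ = 0.624, p₀ = 0.229.
Under exogeneity and monotonicity, PN = (p₁ − p₀) / p₁.
PN = (0.624 − 0.229) / 0.624 = 0.395 / 0.624 ≈ 0.6330

PN ≈ 0.633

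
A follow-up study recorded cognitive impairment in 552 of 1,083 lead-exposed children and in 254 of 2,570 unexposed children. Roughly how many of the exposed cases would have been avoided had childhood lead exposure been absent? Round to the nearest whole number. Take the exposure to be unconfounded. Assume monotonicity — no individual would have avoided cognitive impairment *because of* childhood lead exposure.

p₁ = P(outcome | exposed) = 552/1083 = 0.5097
p₀ = P(outcome | unexposed) = 254/2570 = 0.098833
PN = (p₁ − p₀)/p₁ = (0.5097 − 0.098833) / 0.5097 ≈ 0.80609.
Attributable cases ≈ PN × (exposed cases) = 0.80609 × 552 ≈ 444.96.

about 445 cases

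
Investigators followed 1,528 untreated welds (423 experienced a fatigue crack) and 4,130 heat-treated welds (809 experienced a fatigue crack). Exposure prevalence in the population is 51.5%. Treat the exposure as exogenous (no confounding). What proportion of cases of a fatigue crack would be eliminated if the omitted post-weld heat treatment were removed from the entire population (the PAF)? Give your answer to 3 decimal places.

p₁ = P(outcome | exposed) = 423/1528 = 0.27683
p₀ = P(outcome | unexposed) = 809/4130 = 0.19588
Overall risk P(Y=1) = π·p₁ + (1−π)·p₀ = 0.515×0.27683 + 0.485×0.19588 = 0.23757.
Under exogeneity, PAF = [P(Y=1) − p₀] / P(Y=1).
PAF = (0.23757 − 0.19588) / 0.23757 ≈ 0.1755

PAF ≈ 0.175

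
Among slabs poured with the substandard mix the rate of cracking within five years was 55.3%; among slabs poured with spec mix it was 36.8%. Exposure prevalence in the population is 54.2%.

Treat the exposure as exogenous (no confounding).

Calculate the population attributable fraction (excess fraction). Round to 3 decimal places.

p₁ = 0.553, p₀ = 0.368.
Overall risk P(Y=1) = π·p₁ + (1−π)·p₀ = 0.542×0.553 + 0.458×0.368 = 0.46827.
Under exogeneity, PAF = [P(Y=1) − p₀] / P(Y=1).
PAF = (0.46827 − 0.368) / 0.46827 ≈ 0.2141

PAF ≈ 0.214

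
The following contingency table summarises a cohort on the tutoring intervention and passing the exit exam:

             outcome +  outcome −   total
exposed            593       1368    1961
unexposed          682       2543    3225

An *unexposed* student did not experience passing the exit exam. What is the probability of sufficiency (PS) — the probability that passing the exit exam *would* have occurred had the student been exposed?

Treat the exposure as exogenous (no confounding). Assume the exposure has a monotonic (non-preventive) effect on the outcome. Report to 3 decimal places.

PS ≈ 0.115

p₁ = P(outcome | exposed) = 593/1961 = 0.3024
p₀ = P(outcome | unexposed) = 682/3225 = 0.21147
Under exogeneity and monotonicity, PS = (p₁ − p₀)/(1 − p₀).
PS = (0.3024 − 0.21147) / 0.78853 ≈ 0.1153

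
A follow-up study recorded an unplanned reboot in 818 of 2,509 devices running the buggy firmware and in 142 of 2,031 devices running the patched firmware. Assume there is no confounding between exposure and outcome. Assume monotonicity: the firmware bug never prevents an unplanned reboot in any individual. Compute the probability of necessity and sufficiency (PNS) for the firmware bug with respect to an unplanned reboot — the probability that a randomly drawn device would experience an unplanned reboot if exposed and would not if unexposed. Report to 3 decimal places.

PNS ≈ 0.256

p₁ = P(outcome | exposed) = 818/2509 = 0.32603
p₀ = P(outcome | unexposed) = 142/2031 = 0.069916
Under exogeneity and monotonicity, PNS = p₁ − p₀.
PNS = 0.32603 − 0.069916 = 0.25611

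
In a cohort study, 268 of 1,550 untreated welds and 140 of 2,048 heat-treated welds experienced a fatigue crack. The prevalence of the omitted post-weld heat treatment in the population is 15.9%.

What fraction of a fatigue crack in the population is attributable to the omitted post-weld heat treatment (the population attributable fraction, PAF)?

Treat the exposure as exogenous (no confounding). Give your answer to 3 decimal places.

p₁ = P(outcome | exposed) = 268/1550 = 0.1729
p₀ = P(outcome | unexposed) = 140/2048 = 0.068359
Overall risk P(Y=1) = π·p₁ + (1−π)·p₀ = 0.159×0.1729 + 0.841×0.068359 = 0.084982.
Under exogeneity, PAF = [P(Y=1) − p₀] / P(Y=1).
PAF = (0.084982 − 0.068359) / 0.084982 ≈ 0.1956

PAF ≈ 0.196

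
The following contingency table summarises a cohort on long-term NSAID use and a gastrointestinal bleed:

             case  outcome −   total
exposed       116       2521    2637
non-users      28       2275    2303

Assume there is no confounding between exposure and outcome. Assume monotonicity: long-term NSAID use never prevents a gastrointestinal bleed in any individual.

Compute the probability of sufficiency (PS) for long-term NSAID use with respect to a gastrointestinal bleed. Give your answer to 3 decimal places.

p₁ = P(outcome | exposed) = 116/2637 = 0.043989
p₀ = P(outcome | unexposed) = 28/2303 = 0.012158
Under exogeneity and monotonicity, PS = (p₁ − p₀) / (1 − p₀).
PS = (0.043989 − 0.012158) / (1 − 0.012158) = 0.031831 / 0.98784 ≈ 0.0322

PS ≈ 0.032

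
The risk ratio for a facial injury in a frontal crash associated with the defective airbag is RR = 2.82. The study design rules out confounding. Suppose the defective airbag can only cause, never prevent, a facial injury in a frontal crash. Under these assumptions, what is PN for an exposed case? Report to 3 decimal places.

Under exogeneity and monotonicity, PN = (RR − 1) / RR = 1 − 1/RR.
PN = (2.82 − 1) / 2.82 = 1.82 / 2.82 ≈ 0.6454

PN ≈ 0.645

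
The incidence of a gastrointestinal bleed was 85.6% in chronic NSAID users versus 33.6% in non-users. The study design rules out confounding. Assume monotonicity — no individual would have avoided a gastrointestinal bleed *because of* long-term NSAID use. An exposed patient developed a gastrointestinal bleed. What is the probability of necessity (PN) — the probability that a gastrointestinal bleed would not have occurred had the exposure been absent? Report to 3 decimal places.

p₁ = 0.856, p₀ = 0.336.
Under exogeneity and monotonicity, PN = (p₁ − p₀) / p₁.
PN = (0.856 − 0.336) / 0.856 = 0.52 / 0.856 ≈ 0.6075

PN ≈ 0.607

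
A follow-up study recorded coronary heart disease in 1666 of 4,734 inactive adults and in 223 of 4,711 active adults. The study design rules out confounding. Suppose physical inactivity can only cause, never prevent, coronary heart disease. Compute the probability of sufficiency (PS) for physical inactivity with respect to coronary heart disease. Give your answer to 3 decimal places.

p₁ = P(outcome | exposed) = 1666/4734 = 0.35192
p₀ = P(outcome | unexposed) = 223/4711 = 0.047336
Under exogeneity and monotonicity, PS = (p₁ − p₀) / (1 − p₀).
PS = (0.35192 − 0.047336) / (1 − 0.047336) = 0.30459 / 0.95266 ≈ 0.3197

PS ≈ 0.320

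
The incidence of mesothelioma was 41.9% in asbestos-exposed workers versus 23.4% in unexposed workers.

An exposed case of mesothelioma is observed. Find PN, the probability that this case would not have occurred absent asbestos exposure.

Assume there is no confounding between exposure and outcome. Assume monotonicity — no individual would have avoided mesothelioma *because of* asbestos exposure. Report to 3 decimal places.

p₁ = 0.419, p₀ = 0.234.
Under exogeneity and monotonicity, PN = (p₁ − p₀) / p₁.
PN = (0.419 − 0.234) / 0.419 = 0.185 / 0.419 ≈ 0.4415

PN ≈ 0.442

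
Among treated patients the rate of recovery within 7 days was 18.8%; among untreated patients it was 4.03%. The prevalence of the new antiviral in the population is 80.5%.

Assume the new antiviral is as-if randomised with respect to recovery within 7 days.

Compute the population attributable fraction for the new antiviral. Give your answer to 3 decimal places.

PAF ≈ 0.747

p₁ = 0.188, p₀ = 0.0403.
Overall risk P(Y=1) = π·p₁ + (1−π)·p₀ = 0.805×0.188 + 0.195×0.0403 = 0.1592.
Under exogeneity, PAF = [P(Y=1) − p₀] / P(Y=1).
PAF = (0.1592 − 0.0403) / 0.1592 ≈ 0.7469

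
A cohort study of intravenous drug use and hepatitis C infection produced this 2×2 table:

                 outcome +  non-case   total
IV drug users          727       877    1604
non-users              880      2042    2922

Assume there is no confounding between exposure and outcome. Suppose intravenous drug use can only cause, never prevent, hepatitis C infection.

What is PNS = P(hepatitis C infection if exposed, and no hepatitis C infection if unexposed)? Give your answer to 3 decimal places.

p₁ = P(outcome | exposed) = 727/1604 = 0.45324
p₀ = P(outcome | unexposed) = 880/2922 = 0.30116
Under exogeneity and monotonicity, PNS = p₁ − p₀.
PNS = 0.45324 − 0.30116 = 0.15208

PNS ≈ 0.152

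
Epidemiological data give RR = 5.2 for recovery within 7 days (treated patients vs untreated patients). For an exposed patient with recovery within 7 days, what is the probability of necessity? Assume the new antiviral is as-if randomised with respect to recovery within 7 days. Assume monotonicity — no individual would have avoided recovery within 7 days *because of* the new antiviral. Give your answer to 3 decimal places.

Under exogeneity and monotonicity, PN = (RR − 1) / RR = 1 − 1/RR.
PN = (5.2 − 1) / 5.2 = 4.2 / 5.2 ≈ 0.8077

PN ≈ 0.808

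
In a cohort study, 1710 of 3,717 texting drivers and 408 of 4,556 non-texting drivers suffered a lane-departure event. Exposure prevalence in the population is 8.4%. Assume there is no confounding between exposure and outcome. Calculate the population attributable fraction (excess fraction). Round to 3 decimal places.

PAF ≈ 0.258

p₁ = P(outcome | exposed) = 1710/3717 = 0.46005
p₀ = P(outcome | unexposed) = 408/4556 = 0.089552
Overall risk P(Y=1) = π·p₁ + (1−π)·p₀ = 0.084×0.46005 + 0.916×0.089552 = 0.12067.
Under exogeneity, PAF = [P(Y=1) − p₀] / P(Y=1).
PAF = (0.12067 − 0.089552) / 0.12067 ≈ 0.2579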